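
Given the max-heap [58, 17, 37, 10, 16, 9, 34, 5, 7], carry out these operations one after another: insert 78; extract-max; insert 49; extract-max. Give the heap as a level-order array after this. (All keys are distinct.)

[49, 17, 37, 10, 16, 9, 34, 5, 7]

insert 78:
  append 78 at index 9 → [58, 17, 37, 10, 16, 9, 34, 5, 7, 78]
  78 > parent 16 at index 4, swap → [58, 17, 37, 10, 78, 9, 34, 5, 7, 16]
  78 > parent 17 at index 1, swap → [58, 78, 37, 10, 17, 9, 34, 5, 7, 16]
  78 > parent 58 at index 0, swap → [78, 58, 37, 10, 17, 9, 34, 5, 7, 16]
extract-max → returns 78:
  remove root 78; move last element 16 to root → [16, 58, 37, 10, 17, 9, 34, 5, 7]
  16 vs larger child 58 at index 1, swap → [58, 16, 37, 10, 17, 9, 34, 5, 7]
  16 vs larger child 17 at index 4, swap → [58, 17, 37, 10, 16, 9, 34, 5, 7]
insert 49:
  append 49 at index 9 → [58, 17, 37, 10, 16, 9, 34, 5, 7, 49]
  49 > parent 16 at index 4, swap → [58, 17, 37, 10, 49, 9, 34, 5, 7, 16]
  49 > parent 17 at index 1, swap → [58, 49, 37, 10, 17, 9, 34, 5, 7, 16]
extract-max → returns 58:
  remove root 58; move last element 16 to root → [16, 49, 37, 10, 17, 9, 34, 5, 7]
  16 vs larger child 49 at index 1, swap → [49, 16, 37, 10, 17, 9, 34, 5, 7]
  16 vs larger child 17 at index 4, swap → [49, 17, 37, 10, 16, 9, 34, 5, 7]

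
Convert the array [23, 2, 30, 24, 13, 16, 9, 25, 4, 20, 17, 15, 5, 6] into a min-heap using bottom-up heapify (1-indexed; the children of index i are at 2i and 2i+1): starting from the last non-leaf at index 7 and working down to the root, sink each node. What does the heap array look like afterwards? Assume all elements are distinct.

[2, 4, 5, 23, 13, 15, 6, 25, 24, 20, 17, 30, 16, 9]

sift down from index 7:
  9 vs only child 6 at index 14, swap → [23, 2, 30, 24, 13, 16, 6, 25, 4, 20, 17, 15, 5, 9]
sift down from index 6:
  16 vs smaller child 5 at index 13, swap → [23, 2, 30, 24, 13, 5, 6, 25, 4, 20, 17, 15, 16, 9]
sift down from index 5: already satisfies heap property
sift down from index 4:
  24 vs smaller child 4 at index 9, swap → [23, 2, 30, 4, 13, 5, 6, 25, 24, 20, 17, 15, 16, 9]
sift down from index 3:
  30 vs smaller child 5 at index 6, swap → [23, 2, 5, 4, 13, 30, 6, 25, 24, 20, 17, 15, 16, 9]
  30 vs smaller child 15 at index 12, swap → [23, 2, 5, 4, 13, 15, 6, 25, 24, 20, 17, 30, 16, 9]
sift down from index 2: already satisfies heap property
sift down from index 1:
  23 vs smaller child 2 at index 2, swap → [2, 23, 5, 4, 13, 15, 6, 25, 24, 20, 17, 30, 16, 9]
  23 vs smaller child 4 at index 4, swap → [2, 4, 5, 23, 13, 15, 6, 25, 24, 20, 17, 30, 16, 9]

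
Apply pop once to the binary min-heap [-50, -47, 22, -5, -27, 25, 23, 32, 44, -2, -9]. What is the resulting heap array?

[-47, -27, 22, -5, -9, 25, 23, 32, 44, -2]

remove root -50; move last element -9 to root → [-9, -47, 22, -5, -27, 25, 23, 32, 44, -2]
-9 vs smaller child -47 at index 1, swap → [-47, -9, 22, -5, -27, 25, 23, 32, 44, -2]
-9 vs smaller child -27 at index 4, swap → [-47, -27, 22, -5, -9, 25, 23, 32, 44, -2]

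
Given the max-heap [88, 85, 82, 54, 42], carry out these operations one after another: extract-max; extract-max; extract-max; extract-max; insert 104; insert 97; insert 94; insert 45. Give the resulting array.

extract-max → returns 88:
  remove root 88; move last element 42 to root → [42, 85, 82, 54]
  42 vs larger child 85 at index 1, swap → [85, 42, 82, 54]
  42 vs only child 54 at index 3, swap → [85, 54, 82, 42]
extract-max → returns 85:
  remove root 85; move last element 42 to root → [42, 54, 82]
  42 vs larger child 82 at index 2, swap → [82, 54, 42]
extract-max → returns 82:
  remove root 82; move last element 42 to root → [42, 54]
  42 vs only child 54 at index 1, swap → [54, 42]
extract-max → returns 54:
  remove root 54; move last element 42 to root → [42] (no swap needed)
insert 104:
  append 104 at index 1 → [42, 104]
  104 > parent 42 at index 0, swap → [104, 42]
insert 97:
  append 97 at index 2 → [104, 42, 97] (no swap needed)
insert 94:
  append 94 at index 3 → [104, 42, 97, 94]
  94 > parent 42 at index 1, swap → [104, 94, 97, 42]
insert 45:
  append 45 at index 4 → [104, 94, 97, 42, 45] (no swap needed)

[104, 94, 97, 42, 45]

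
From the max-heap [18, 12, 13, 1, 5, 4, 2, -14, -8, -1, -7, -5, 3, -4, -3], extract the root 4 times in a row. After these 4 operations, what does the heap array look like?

[4, 1, 3, -3, -1, -5, 2, -14, -8, -4, -7]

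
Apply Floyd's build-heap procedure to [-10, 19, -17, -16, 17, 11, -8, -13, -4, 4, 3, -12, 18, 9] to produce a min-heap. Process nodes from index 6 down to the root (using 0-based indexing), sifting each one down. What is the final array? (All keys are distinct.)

[-17, -16, -12, -13, 3, -10, -8, 19, -4, 4, 17, 11, 18, 9]

sift down from index 6: already satisfies heap property
sift down from index 5:
  11 vs smaller child -12 at index 11, swap → [-10, 19, -17, -16, 17, -12, -8, -13, -4, 4, 3, 11, 18, 9]
sift down from index 4:
  17 vs smaller child 3 at index 10, swap → [-10, 19, -17, -16, 3, -12, -8, -13, -4, 4, 17, 11, 18, 9]
sift down from index 3: already satisfies heap property
sift down from index 2: already satisfies heap property
sift down from index 1:
  19 vs smaller child -16 at index 3, swap → [-10, -16, -17, 19, 3, -12, -8, -13, -4, 4, 17, 11, 18, 9]
  19 vs smaller child -13 at index 7, swap → [-10, -16, -17, -13, 3, -12, -8, 19, -4, 4, 17, 11, 18, 9]
sift down from index 0:
  -10 vs smaller child -17 at index 2, swap → [-17, -16, -10, -13, 3, -12, -8, 19, -4, 4, 17, 11, 18, 9]
  -10 vs smaller child -12 at index 5, swap → [-17, -16, -12, -13, 3, -10, -8, 19, -4, 4, 17, 11, 18, 9]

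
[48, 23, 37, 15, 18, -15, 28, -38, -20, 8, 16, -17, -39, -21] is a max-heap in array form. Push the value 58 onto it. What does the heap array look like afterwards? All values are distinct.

append 58 at index 14 → [48, 23, 37, 15, 18, -15, 28, -38, -20, 8, 16, -17, -39, -21, 58]
58 > parent 28 at index 6, swap → [48, 23, 37, 15, 18, -15, 58, -38, -20, 8, 16, -17, -39, -21, 28]
58 > parent 37 at index 2, swap → [48, 23, 58, 15, 18, -15, 37, -38, -20, 8, 16, -17, -39, -21, 28]
58 > parent 48 at index 0, swap → [58, 23, 48, 15, 18, -15, 37, -38, -20, 8, 16, -17, -39, -21, 28]

[58, 23, 48, 15, 18, -15, 37, -38, -20, 8, 16, -17, -39, -21, 28]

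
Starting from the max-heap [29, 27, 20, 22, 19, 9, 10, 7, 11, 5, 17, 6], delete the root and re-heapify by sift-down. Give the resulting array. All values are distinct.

remove root 29; move last element 6 to root → [6, 27, 20, 22, 19, 9, 10, 7, 11, 5, 17]
6 vs larger child 27 at index 1, swap → [27, 6, 20, 22, 19, 9, 10, 7, 11, 5, 17]
6 vs larger child 22 at index 3, swap → [27, 22, 20, 6, 19, 9, 10, 7, 11, 5, 17]
6 vs larger child 11 at index 8, swap → [27, 22, 20, 11, 19, 9, 10, 7, 6, 5, 17]

[27, 22, 20, 11, 19, 9, 10, 7, 6, 5, 17]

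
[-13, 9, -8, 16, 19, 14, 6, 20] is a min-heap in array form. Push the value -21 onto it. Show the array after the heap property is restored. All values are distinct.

append -21 at index 8 → [-13, 9, -8, 16, 19, 14, 6, 20, -21]
-21 < parent 16 at index 3, swap → [-13, 9, -8, -21, 19, 14, 6, 20, 16]
-21 < parent 9 at index 1, swap → [-13, -21, -8, 9, 19, 14, 6, 20, 16]
-21 < parent -13 at index 0, swap → [-21, -13, -8, 9, 19, 14, 6, 20, 16]

[-21, -13, -8, 9, 19, 14, 6, 20, 16]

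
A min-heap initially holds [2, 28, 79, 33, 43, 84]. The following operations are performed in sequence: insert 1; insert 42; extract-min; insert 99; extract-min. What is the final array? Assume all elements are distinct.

insert 1:
  append 1 at index 6 → [2, 28, 79, 33, 43, 84, 1]
  1 < parent 79 at index 2, swap → [2, 28, 1, 33, 43, 84, 79]
  1 < parent 2 at index 0, swap → [1, 28, 2, 33, 43, 84, 79]
insert 42:
  append 42 at index 7 → [1, 28, 2, 33, 43, 84, 79, 42] (no swap needed)
extract-min → returns 1:
  remove root 1; move last element 42 to root → [42, 28, 2, 33, 43, 84, 79]
  42 vs smaller child 2 at index 2, swap → [2, 28, 42, 33, 43, 84, 79]
insert 99:
  append 99 at index 7 → [2, 28, 42, 33, 43, 84, 79, 99] (no swap needed)
extract-min → returns 2:
  remove root 2; move last element 99 to root → [99, 28, 42, 33, 43, 84, 79]
  99 vs smaller child 28 at index 1, swap → [28, 99, 42, 33, 43, 84, 79]
  99 vs smaller child 33 at index 3, swap → [28, 33, 42, 99, 43, 84, 79]

[28, 33, 42, 99, 43, 84, 79]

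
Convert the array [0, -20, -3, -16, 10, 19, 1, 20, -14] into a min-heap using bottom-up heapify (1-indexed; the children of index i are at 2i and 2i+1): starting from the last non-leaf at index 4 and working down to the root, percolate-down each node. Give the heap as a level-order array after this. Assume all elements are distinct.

[-20, -16, -3, -14, 10, 19, 1, 20, 0]

sift down from index 4: already satisfies heap property
sift down from index 3: already satisfies heap property
sift down from index 2: already satisfies heap property
sift down from index 1:
  0 vs smaller child -20 at index 2, swap → [-20, 0, -3, -16, 10, 19, 1, 20, -14]
  0 vs smaller child -16 at index 4, swap → [-20, -16, -3, 0, 10, 19, 1, 20, -14]
  0 vs smaller child -14 at index 9, swap → [-20, -16, -3, -14, 10, 19, 1, 20, 0]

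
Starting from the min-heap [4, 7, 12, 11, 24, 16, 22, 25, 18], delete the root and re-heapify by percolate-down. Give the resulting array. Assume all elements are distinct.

[7, 11, 12, 18, 24, 16, 22, 25]

remove root 4; move last element 18 to root → [18, 7, 12, 11, 24, 16, 22, 25]
18 vs smaller child 7 at index 1, swap → [7, 18, 12, 11, 24, 16, 22, 25]
18 vs smaller child 11 at index 3, swap → [7, 11, 12, 18, 24, 16, 22, 25]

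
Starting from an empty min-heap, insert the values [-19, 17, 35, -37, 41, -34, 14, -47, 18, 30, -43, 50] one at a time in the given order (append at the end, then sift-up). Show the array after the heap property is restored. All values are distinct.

[-47, -43, -34, -19, -37, 35, 14, 17, 18, 41, 30, 50]

Insert -19:
  append -19 at index 0 → [-19] (no swap needed)
Insert 17:
  append 17 at index 1 → [-19, 17] (no swap needed)
Insert 35:
  append 35 at index 2 → [-19, 17, 35] (no swap needed)
Insert -37:
  append -37 at index 3 → [-19, 17, 35, -37]
  -37 < parent 17 at index 1, swap → [-19, -37, 35, 17]
  -37 < parent -19 at index 0, swap → [-37, -19, 35, 17]
Insert 41:
  append 41 at index 4 → [-37, -19, 35, 17, 41] (no swap needed)
Insert -34:
  append -34 at index 5 → [-37, -19, 35, 17, 41, -34]
  -34 < parent 35 at index 2, swap → [-37, -19, -34, 17, 41, 35]
Insert 14:
  append 14 at index 6 → [-37, -19, -34, 17, 41, 35, 14] (no swap needed)
Insert -47:
  append -47 at index 7 → [-37, -19, -34, 17, 41, 35, 14, -47]
  -47 < parent 17 at index 3, swap → [-37, -19, -34, -47, 41, 35, 14, 17]
  -47 < parent -19 at index 1, swap → [-37, -47, -34, -19, 41, 35, 14, 17]
  -47 < parent -37 at index 0, swap → [-47, -37, -34, -19, 41, 35, 14, 17]
Insert 18:
  append 18 at index 8 → [-47, -37, -34, -19, 41, 35, 14, 17, 18] (no swap needed)
Insert 30:
  append 30 at index 9 → [-47, -37, -34, -19, 41, 35, 14, 17, 18, 30]
  30 < parent 41 at index 4, swap → [-47, -37, -34, -19, 30, 35, 14, 17, 18, 41]
Insert -43:
  append -43 at index 10 → [-47, -37, -34, -19, 30, 35, 14, 17, 18, 41, -43]
  -43 < parent 30 at index 4, swap → [-47, -37, -34, -19, -43, 35, 14, 17, 18, 41, 30]
  -43 < parent -37 at index 1, swap → [-47, -43, -34, -19, -37, 35, 14, 17, 18, 41, 30]
Insert 50:
  append 50 at index 11 → [-47, -43, -34, -19, -37, 35, 14, 17, 18, 41, 30, 50] (no swap needed)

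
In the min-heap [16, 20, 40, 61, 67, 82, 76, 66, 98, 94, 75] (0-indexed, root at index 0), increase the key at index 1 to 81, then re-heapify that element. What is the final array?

set index 1 from 20 to 81 → [16, 81, 40, 61, 67, 82, 76, 66, 98, 94, 75]
81 vs smaller child 61 at index 3, swap → [16, 61, 40, 81, 67, 82, 76, 66, 98, 94, 75]
81 vs smaller child 66 at index 7, swap → [16, 61, 40, 66, 67, 82, 76, 81, 98, 94, 75]

[16, 61, 40, 66, 67, 82, 76, 81, 98, 94, 75]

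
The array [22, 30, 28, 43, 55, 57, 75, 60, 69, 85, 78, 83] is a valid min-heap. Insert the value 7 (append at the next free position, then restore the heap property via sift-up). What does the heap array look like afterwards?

[7, 30, 22, 43, 55, 28, 75, 60, 69, 85, 78, 83, 57]

append 7 at index 12 → [22, 30, 28, 43, 55, 57, 75, 60, 69, 85, 78, 83, 7]
7 < parent 57 at index 5, swap → [22, 30, 28, 43, 55, 7, 75, 60, 69, 85, 78, 83, 57]
7 < parent 28 at index 2, swap → [22, 30, 7, 43, 55, 28, 75, 60, 69, 85, 78, 83, 57]
7 < parent 22 at index 0, swap → [7, 30, 22, 43, 55, 28, 75, 60, 69, 85, 78, 83, 57]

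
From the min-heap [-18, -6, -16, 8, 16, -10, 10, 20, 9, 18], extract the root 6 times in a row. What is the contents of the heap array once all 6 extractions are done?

[10, 16, 18, 20]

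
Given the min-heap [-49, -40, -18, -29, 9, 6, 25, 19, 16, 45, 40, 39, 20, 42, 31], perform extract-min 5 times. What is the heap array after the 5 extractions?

extract-min #1 returns -49:
  remove root -49; move last element 31 to root → [31, -40, -18, -29, 9, 6, 25, 19, 16, 45, 40, 39, 20, 42]
  31 vs smaller child -40 at index 1, swap → [-40, 31, -18, -29, 9, 6, 25, 19, 16, 45, 40, 39, 20, 42]
  31 vs smaller child -29 at index 3, swap → [-40, -29, -18, 31, 9, 6, 25, 19, 16, 45, 40, 39, 20, 42]
  31 vs smaller child 16 at index 8, swap → [-40, -29, -18, 16, 9, 6, 25, 19, 31, 45, 40, 39, 20, 42]
extract-min #2 returns -40:
  remove root -40; move last element 42 to root → [42, -29, -18, 16, 9, 6, 25, 19, 31, 45, 40, 39, 20]
  42 vs smaller child -29 at index 1, swap → [-29, 42, -18, 16, 9, 6, 25, 19, 31, 45, 40, 39, 20]
  42 vs smaller child 9 at index 4, swap → [-29, 9, -18, 16, 42, 6, 25, 19, 31, 45, 40, 39, 20]
  42 vs smaller child 40 at index 10, swap → [-29, 9, -18, 16, 40, 6, 25, 19, 31, 45, 42, 39, 20]
extract-min #3 returns -29:
  remove root -29; move last element 20 to root → [20, 9, -18, 16, 40, 6, 25, 19, 31, 45, 42, 39]
  20 vs smaller child -18 at index 2, swap → [-18, 9, 20, 16, 40, 6, 25, 19, 31, 45, 42, 39]
  20 vs smaller child 6 at index 5, swap → [-18, 9, 6, 16, 40, 20, 25, 19, 31, 45, 42, 39]
extract-min #4 returns -18:
  remove root -18; move last element 39 to root → [39, 9, 6, 16, 40, 20, 25, 19, 31, 45, 42]
  39 vs smaller child 6 at index 2, swap → [6, 9, 39, 16, 40, 20, 25, 19, 31, 45, 42]
  39 vs smaller child 20 at index 5, swap → [6, 9, 20, 16, 40, 39, 25, 19, 31, 45, 42]
extract-min #5 returns 6:
  remove root 6; move last element 42 to root → [42, 9, 20, 16, 40, 39, 25, 19, 31, 45]
  42 vs smaller child 9 at index 1, swap → [9, 42, 20, 16, 40, 39, 25, 19, 31, 45]
  42 vs smaller child 16 at index 3, swap → [9, 16, 20, 42, 40, 39, 25, 19, 31, 45]
  42 vs smaller child 19 at index 7, swap → [9, 16, 20, 19, 40, 39, 25, 42, 31, 45]

[9, 16, 20, 19, 40, 39, 25, 42, 31, 45]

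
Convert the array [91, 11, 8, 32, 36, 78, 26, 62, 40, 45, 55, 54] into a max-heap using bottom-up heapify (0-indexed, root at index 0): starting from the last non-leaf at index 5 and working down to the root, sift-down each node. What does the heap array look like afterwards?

[91, 62, 78, 40, 55, 54, 26, 32, 11, 45, 36, 8]

sift down from index 5: already satisfies heap property
sift down from index 4:
  36 vs larger child 55 at index 10, swap → [91, 11, 8, 32, 55, 78, 26, 62, 40, 45, 36, 54]
sift down from index 3:
  32 vs larger child 62 at index 7, swap → [91, 11, 8, 62, 55, 78, 26, 32, 40, 45, 36, 54]
sift down from index 2:
  8 vs larger child 78 at index 5, swap → [91, 11, 78, 62, 55, 8, 26, 32, 40, 45, 36, 54]
  8 vs only child 54 at index 11, swap → [91, 11, 78, 62, 55, 54, 26, 32, 40, 45, 36, 8]
sift down from index 1:
  11 vs larger child 62 at index 3, swap → [91, 62, 78, 11, 55, 54, 26, 32, 40, 45, 36, 8]
  11 vs larger child 40 at index 8, swap → [91, 62, 78, 40, 55, 54, 26, 32, 11, 45, 36, 8]
sift down from index 0: already satisfies heap property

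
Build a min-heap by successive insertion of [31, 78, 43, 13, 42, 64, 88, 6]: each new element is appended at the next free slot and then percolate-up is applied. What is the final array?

Insert 31:
  append 31 at index 0 → [31] (no swap needed)
Insert 78:
  append 78 at index 1 → [31, 78] (no swap needed)
Insert 43:
  append 43 at index 2 → [31, 78, 43] (no swap needed)
Insert 13:
  append 13 at index 3 → [31, 78, 43, 13]
  13 < parent 78 at index 1, swap → [31, 13, 43, 78]
  13 < parent 31 at index 0, swap → [13, 31, 43, 78]
Insert 42:
  append 42 at index 4 → [13, 31, 43, 78, 42] (no swap needed)
Insert 64:
  append 64 at index 5 → [13, 31, 43, 78, 42, 64] (no swap needed)
Insert 88:
  append 88 at index 6 → [13, 31, 43, 78, 42, 64, 88] (no swap needed)
Insert 6:
  append 6 at index 7 → [13, 31, 43, 78, 42, 64, 88, 6]
  6 < parent 78 at index 3, swap → [13, 31, 43, 6, 42, 64, 88, 78]
  6 < parent 31 at index 1, swap → [13, 6, 43, 31, 42, 64, 88, 78]
  6 < parent 13 at index 0, swap → [6, 13, 43, 31, 42, 64, 88, 78]

[6, 13, 43, 31, 42, 64, 88, 78]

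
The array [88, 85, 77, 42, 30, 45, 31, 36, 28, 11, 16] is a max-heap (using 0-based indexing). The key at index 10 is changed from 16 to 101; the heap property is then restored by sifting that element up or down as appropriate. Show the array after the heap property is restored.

[101, 88, 77, 42, 85, 45, 31, 36, 28, 11, 30]

set index 10 from 16 to 101 → [88, 85, 77, 42, 30, 45, 31, 36, 28, 11, 101]
101 > parent 30 at index 4, swap → [88, 85, 77, 42, 101, 45, 31, 36, 28, 11, 30]
101 > parent 85 at index 1, swap → [88, 101, 77, 42, 85, 45, 31, 36, 28, 11, 30]
101 > parent 88 at index 0, swap → [101, 88, 77, 42, 85, 45, 31, 36, 28, 11, 30]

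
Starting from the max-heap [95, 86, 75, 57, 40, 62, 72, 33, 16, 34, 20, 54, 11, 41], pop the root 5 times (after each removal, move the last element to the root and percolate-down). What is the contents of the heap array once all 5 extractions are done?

extract-max #1 returns 95:
  remove root 95; move last element 41 to root → [41, 86, 75, 57, 40, 62, 72, 33, 16, 34, 20, 54, 11]
  41 vs larger child 86 at index 1, swap → [86, 41, 75, 57, 40, 62, 72, 33, 16, 34, 20, 54, 11]
  41 vs larger child 57 at index 3, swap → [86, 57, 75, 41, 40, 62, 72, 33, 16, 34, 20, 54, 11]
extract-max #2 returns 86:
  remove root 86; move last element 11 to root → [11, 57, 75, 41, 40, 62, 72, 33, 16, 34, 20, 54]
  11 vs larger child 75 at index 2, swap → [75, 57, 11, 41, 40, 62, 72, 33, 16, 34, 20, 54]
  11 vs larger child 72 at index 6, swap → [75, 57, 72, 41, 40, 62, 11, 33, 16, 34, 20, 54]
extract-max #3 returns 75:
  remove root 75; move last element 54 to root → [54, 57, 72, 41, 40, 62, 11, 33, 16, 34, 20]
  54 vs larger child 72 at index 2, swap → [72, 57, 54, 41, 40, 62, 11, 33, 16, 34, 20]
  54 vs larger child 62 at index 5, swap → [72, 57, 62, 41, 40, 54, 11, 33, 16, 34, 20]
extract-max #4 returns 72:
  remove root 72; move last element 20 to root → [20, 57, 62, 41, 40, 54, 11, 33, 16, 34]
  20 vs larger child 62 at index 2, swap → [62, 57, 20, 41, 40, 54, 11, 33, 16, 34]
  20 vs larger child 54 at index 5, swap → [62, 57, 54, 41, 40, 20, 11, 33, 16, 34]
extract-max #5 returns 62:
  remove root 62; move last element 34 to root → [34, 57, 54, 41, 40, 20, 11, 33, 16]
  34 vs larger child 57 at index 1, swap → [57, 34, 54, 41, 40, 20, 11, 33, 16]
  34 vs larger child 41 at index 3, swap → [57, 41, 54, 34, 40, 20, 11, 33, 16]

[57, 41, 54, 34, 40, 20, 11, 33, 16]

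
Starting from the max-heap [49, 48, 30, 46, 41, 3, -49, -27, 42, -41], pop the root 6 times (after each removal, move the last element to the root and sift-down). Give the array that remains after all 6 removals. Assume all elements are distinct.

extract-max #1 returns 49:
  remove root 49; move last element -41 to root → [-41, 48, 30, 46, 41, 3, -49, -27, 42]
  -41 vs larger child 48 at index 1, swap → [48, -41, 30, 46, 41, 3, -49, -27, 42]
  -41 vs larger child 46 at index 3, swap → [48, 46, 30, -41, 41, 3, -49, -27, 42]
  -41 vs larger child 42 at index 8, swap → [48, 46, 30, 42, 41, 3, -49, -27, -41]
extract-max #2 returns 48:
  remove root 48; move last element -41 to root → [-41, 46, 30, 42, 41, 3, -49, -27]
  -41 vs larger child 46 at index 1, swap → [46, -41, 30, 42, 41, 3, -49, -27]
  -41 vs larger child 42 at index 3, swap → [46, 42, 30, -41, 41, 3, -49, -27]
  -41 vs only child -27 at index 7, swap → [46, 42, 30, -27, 41, 3, -49, -41]
extract-max #3 returns 46:
  remove root 46; move last element -41 to root → [-41, 42, 30, -27, 41, 3, -49]
  -41 vs larger child 42 at index 1, swap → [42, -41, 30, -27, 41, 3, -49]
  -41 vs larger child 41 at index 4, swap → [42, 41, 30, -27, -41, 3, -49]
extract-max #4 returns 42:
  remove root 42; move last element -49 to root → [-49, 41, 30, -27, -41, 3]
  -49 vs larger child 41 at index 1, swap → [41, -49, 30, -27, -41, 3]
  -49 vs larger child -27 at index 3, swap → [41, -27, 30, -49, -41, 3]
extract-max #5 returns 41:
  remove root 41; move last element 3 to root → [3, -27, 30, -49, -41]
  3 vs larger child 30 at index 2, swap → [30, -27, 3, -49, -41]
extract-max #6 returns 30:
  remove root 30; move last element -41 to root → [-41, -27, 3, -49]
  -41 vs larger child 3 at index 2, swap → [3, -27, -41, -49]

[3, -27, -41, -49]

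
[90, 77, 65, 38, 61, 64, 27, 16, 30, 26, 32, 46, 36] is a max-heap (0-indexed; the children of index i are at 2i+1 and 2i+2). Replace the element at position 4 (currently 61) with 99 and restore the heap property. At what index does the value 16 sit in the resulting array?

7

set index 4 from 61 to 99 → [90, 77, 65, 38, 99, 64, 27, 16, 30, 26, 32, 46, 36]
99 > parent 77 at index 1, swap → [90, 99, 65, 38, 77, 64, 27, 16, 30, 26, 32, 46, 36]
99 > parent 90 at index 0, swap → [99, 90, 65, 38, 77, 64, 27, 16, 30, 26, 32, 46, 36]
resulting array: [99, 90, 65, 38, 77, 64, 27, 16, 30, 26, 32, 46, 36]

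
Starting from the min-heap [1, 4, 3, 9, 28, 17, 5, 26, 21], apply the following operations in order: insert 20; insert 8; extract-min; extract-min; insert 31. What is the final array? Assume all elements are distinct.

insert 20:
  append 20 at index 9 → [1, 4, 3, 9, 28, 17, 5, 26, 21, 20]
  20 < parent 28 at index 4, swap → [1, 4, 3, 9, 20, 17, 5, 26, 21, 28]
insert 8:
  append 8 at index 10 → [1, 4, 3, 9, 20, 17, 5, 26, 21, 28, 8]
  8 < parent 20 at index 4, swap → [1, 4, 3, 9, 8, 17, 5, 26, 21, 28, 20]
extract-min → returns 1:
  remove root 1; move last element 20 to root → [20, 4, 3, 9, 8, 17, 5, 26, 21, 28]
  20 vs smaller child 3 at index 2, swap → [3, 4, 20, 9, 8, 17, 5, 26, 21, 28]
  20 vs smaller child 5 at index 6, swap → [3, 4, 5, 9, 8, 17, 20, 26, 21, 28]
extract-min → returns 3:
  remove root 3; move last element 28 to root → [28, 4, 5, 9, 8, 17, 20, 26, 21]
  28 vs smaller child 4 at index 1, swap → [4, 28, 5, 9, 8, 17, 20, 26, 21]
  28 vs smaller child 8 at index 4, swap → [4, 8, 5, 9, 28, 17, 20, 26, 21]
insert 31:
  append 31 at index 9 → [4, 8, 5, 9, 28, 17, 20, 26, 21, 31] (no swap needed)

[4, 8, 5, 9, 28, 17, 20, 26, 21, 31]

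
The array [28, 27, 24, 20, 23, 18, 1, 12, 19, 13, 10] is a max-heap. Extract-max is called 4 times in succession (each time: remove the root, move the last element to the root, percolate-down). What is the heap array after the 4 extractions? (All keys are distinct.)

extract-max #1 returns 28:
  remove root 28; move last element 10 to root → [10, 27, 24, 20, 23, 18, 1, 12, 19, 13]
  10 vs larger child 27 at index 1, swap → [27, 10, 24, 20, 23, 18, 1, 12, 19, 13]
  10 vs larger child 23 at index 4, swap → [27, 23, 24, 20, 10, 18, 1, 12, 19, 13]
  10 vs only child 13 at index 9, swap → [27, 23, 24, 20, 13, 18, 1, 12, 19, 10]
extract-max #2 returns 27:
  remove root 27; move last element 10 to root → [10, 23, 24, 20, 13, 18, 1, 12, 19]
  10 vs larger child 24 at index 2, swap → [24, 23, 10, 20, 13, 18, 1, 12, 19]
  10 vs larger child 18 at index 5, swap → [24, 23, 18, 20, 13, 10, 1, 12, 19]
extract-max #3 returns 24:
  remove root 24; move last element 19 to root → [19, 23, 18, 20, 13, 10, 1, 12]
  19 vs larger child 23 at index 1, swap → [23, 19, 18, 20, 13, 10, 1, 12]
  19 vs larger child 20 at index 3, swap → [23, 20, 18, 19, 13, 10, 1, 12]
extract-max #4 returns 23:
  remove root 23; move last element 12 to root → [12, 20, 18, 19, 13, 10, 1]
  12 vs larger child 20 at index 1, swap → [20, 12, 18, 19, 13, 10, 1]
  12 vs larger child 19 at index 3, swap → [20, 19, 18, 12, 13, 10, 1]

[20, 19, 18, 12, 13, 10, 1]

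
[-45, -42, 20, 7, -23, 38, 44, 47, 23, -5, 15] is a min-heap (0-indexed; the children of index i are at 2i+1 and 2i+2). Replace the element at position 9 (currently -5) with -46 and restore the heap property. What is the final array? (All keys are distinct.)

[-46, -45, 20, 7, -42, 38, 44, 47, 23, -23, 15]

set index 9 from -5 to -46 → [-45, -42, 20, 7, -23, 38, 44, 47, 23, -46, 15]
-46 < parent -23 at index 4, swap → [-45, -42, 20, 7, -46, 38, 44, 47, 23, -23, 15]
-46 < parent -42 at index 1, swap → [-45, -46, 20, 7, -42, 38, 44, 47, 23, -23, 15]
-46 < parent -45 at index 0, swap → [-46, -45, 20, 7, -42, 38, 44, 47, 23, -23, 15]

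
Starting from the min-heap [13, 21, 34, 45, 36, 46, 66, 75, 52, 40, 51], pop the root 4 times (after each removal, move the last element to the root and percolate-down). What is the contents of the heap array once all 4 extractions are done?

[40, 45, 46, 75, 52, 51, 66]

extract-min #1 returns 13:
  remove root 13; move last element 51 to root → [51, 21, 34, 45, 36, 46, 66, 75, 52, 40]
  51 vs smaller child 21 at index 1, swap → [21, 51, 34, 45, 36, 46, 66, 75, 52, 40]
  51 vs smaller child 36 at index 4, swap → [21, 36, 34, 45, 51, 46, 66, 75, 52, 40]
  51 vs only child 40 at index 9, swap → [21, 36, 34, 45, 40, 46, 66, 75, 52, 51]
extract-min #2 returns 21:
  remove root 21; move last element 51 to root → [51, 36, 34, 45, 40, 46, 66, 75, 52]
  51 vs smaller child 34 at index 2, swap → [34, 36, 51, 45, 40, 46, 66, 75, 52]
  51 vs smaller child 46 at index 5, swap → [34, 36, 46, 45, 40, 51, 66, 75, 52]
extract-min #3 returns 34:
  remove root 34; move last element 52 to root → [52, 36, 46, 45, 40, 51, 66, 75]
  52 vs smaller child 36 at index 1, swap → [36, 52, 46, 45, 40, 51, 66, 75]
  52 vs smaller child 40 at index 4, swap → [36, 40, 46, 45, 52, 51, 66, 75]
extract-min #4 returns 36:
  remove root 36; move last element 75 to root → [75, 40, 46, 45, 52, 51, 66]
  75 vs smaller child 40 at index 1, swap → [40, 75, 46, 45, 52, 51, 66]
  75 vs smaller child 45 at index 3, swap → [40, 45, 46, 75, 52, 51, 66]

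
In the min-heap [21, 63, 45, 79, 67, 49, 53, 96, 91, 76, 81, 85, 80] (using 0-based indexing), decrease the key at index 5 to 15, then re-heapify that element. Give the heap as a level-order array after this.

[15, 63, 21, 79, 67, 45, 53, 96, 91, 76, 81, 85, 80]

set index 5 from 49 to 15 → [21, 63, 45, 79, 67, 15, 53, 96, 91, 76, 81, 85, 80]
15 < parent 45 at index 2, swap → [21, 63, 15, 79, 67, 45, 53, 96, 91, 76, 81, 85, 80]
15 < parent 21 at index 0, swap → [15, 63, 21, 79, 67, 45, 53, 96, 91, 76, 81, 85, 80]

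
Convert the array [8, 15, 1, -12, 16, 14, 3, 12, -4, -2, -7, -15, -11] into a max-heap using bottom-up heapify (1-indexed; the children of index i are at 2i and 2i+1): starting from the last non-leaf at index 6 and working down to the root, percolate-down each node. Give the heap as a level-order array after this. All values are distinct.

sift down from index 6: already satisfies heap property
sift down from index 5: already satisfies heap property
sift down from index 4:
  -12 vs larger child 12 at index 8, swap → [8, 15, 1, 12, 16, 14, 3, -12, -4, -2, -7, -15, -11]
sift down from index 3:
  1 vs larger child 14 at index 6, swap → [8, 15, 14, 12, 16, 1, 3, -12, -4, -2, -7, -15, -11]
sift down from index 2:
  15 vs larger child 16 at index 5, swap → [8, 16, 14, 12, 15, 1, 3, -12, -4, -2, -7, -15, -11]
sift down from index 1:
  8 vs larger child 16 at index 2, swap → [16, 8, 14, 12, 15, 1, 3, -12, -4, -2, -7, -15, -11]
  8 vs larger child 15 at index 5, swap → [16, 15, 14, 12, 8, 1, 3, -12, -4, -2, -7, -15, -11]

[16, 15, 14, 12, 8, 1, 3, -12, -4, -2, -7, -15, -11]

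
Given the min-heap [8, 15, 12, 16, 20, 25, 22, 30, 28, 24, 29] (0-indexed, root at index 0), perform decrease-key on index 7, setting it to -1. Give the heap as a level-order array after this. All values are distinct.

set index 7 from 30 to -1 → [8, 15, 12, 16, 20, 25, 22, -1, 28, 24, 29]
-1 < parent 16 at index 3, swap → [8, 15, 12, -1, 20, 25, 22, 16, 28, 24, 29]
-1 < parent 15 at index 1, swap → [8, -1, 12, 15, 20, 25, 22, 16, 28, 24, 29]
-1 < parent 8 at index 0, swap → [-1, 8, 12, 15, 20, 25, 22, 16, 28, 24, 29]

[-1, 8, 12, 15, 20, 25, 22, 16, 28, 24, 29]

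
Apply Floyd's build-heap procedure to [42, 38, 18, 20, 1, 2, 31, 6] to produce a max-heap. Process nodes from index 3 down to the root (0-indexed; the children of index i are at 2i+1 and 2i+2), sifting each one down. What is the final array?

sift down from index 3: already satisfies heap property
sift down from index 2:
  18 vs larger child 31 at index 6, swap → [42, 38, 31, 20, 1, 2, 18, 6]
sift down from index 1: already satisfies heap property
sift down from index 0: already satisfies heap property

[42, 38, 31, 20, 1, 2, 18, 6]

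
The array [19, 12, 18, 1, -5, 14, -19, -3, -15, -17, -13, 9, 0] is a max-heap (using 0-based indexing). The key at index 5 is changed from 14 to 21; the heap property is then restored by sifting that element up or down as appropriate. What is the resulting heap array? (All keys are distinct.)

set index 5 from 14 to 21 → [19, 12, 18, 1, -5, 21, -19, -3, -15, -17, -13, 9, 0]
21 > parent 18 at index 2, swap → [19, 12, 21, 1, -5, 18, -19, -3, -15, -17, -13, 9, 0]
21 > parent 19 at index 0, swap → [21, 12, 19, 1, -5, 18, -19, -3, -15, -17, -13, 9, 0]

[21, 12, 19, 1, -5, 18, -19, -3, -15, -17, -13, 9, 0]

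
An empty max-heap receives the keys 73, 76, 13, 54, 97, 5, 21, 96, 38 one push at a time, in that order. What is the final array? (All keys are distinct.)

[97, 96, 21, 76, 73, 5, 13, 54, 38]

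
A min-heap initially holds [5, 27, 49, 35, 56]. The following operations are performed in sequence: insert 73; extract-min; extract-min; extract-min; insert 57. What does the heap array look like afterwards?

[49, 56, 73, 57]

insert 73:
  append 73 at index 5 → [5, 27, 49, 35, 56, 73] (no swap needed)
extract-min → returns 5:
  remove root 5; move last element 73 to root → [73, 27, 49, 35, 56]
  73 vs smaller child 27 at index 1, swap → [27, 73, 49, 35, 56]
  73 vs smaller child 35 at index 3, swap → [27, 35, 49, 73, 56]
extract-min → returns 27:
  remove root 27; move last element 56 to root → [56, 35, 49, 73]
  56 vs smaller child 35 at index 1, swap → [35, 56, 49, 73]
extract-min → returns 35:
  remove root 35; move last element 73 to root → [73, 56, 49]
  73 vs smaller child 49 at index 2, swap → [49, 56, 73]
insert 57:
  append 57 at index 3 → [49, 56, 73, 57] (no swap needed)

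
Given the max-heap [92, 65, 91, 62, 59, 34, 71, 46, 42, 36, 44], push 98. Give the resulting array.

append 98 at index 11 → [92, 65, 91, 62, 59, 34, 71, 46, 42, 36, 44, 98]
98 > parent 34 at index 5, swap → [92, 65, 91, 62, 59, 98, 71, 46, 42, 36, 44, 34]
98 > parent 91 at index 2, swap → [92, 65, 98, 62, 59, 91, 71, 46, 42, 36, 44, 34]
98 > parent 92 at index 0, swap → [98, 65, 92, 62, 59, 91, 71, 46, 42, 36, 44, 34]

[98, 65, 92, 62, 59, 91, 71, 46, 42, 36, 44, 34]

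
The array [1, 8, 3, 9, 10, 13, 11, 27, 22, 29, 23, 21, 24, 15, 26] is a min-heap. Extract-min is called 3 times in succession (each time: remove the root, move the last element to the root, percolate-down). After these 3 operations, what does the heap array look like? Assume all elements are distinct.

[9, 10, 11, 22, 23, 13, 15, 27, 26, 29, 24, 21]

extract-min #1 returns 1:
  remove root 1; move last element 26 to root → [26, 8, 3, 9, 10, 13, 11, 27, 22, 29, 23, 21, 24, 15]
  26 vs smaller child 3 at index 2, swap → [3, 8, 26, 9, 10, 13, 11, 27, 22, 29, 23, 21, 24, 15]
  26 vs smaller child 11 at index 6, swap → [3, 8, 11, 9, 10, 13, 26, 27, 22, 29, 23, 21, 24, 15]
  26 vs only child 15 at index 13, swap → [3, 8, 11, 9, 10, 13, 15, 27, 22, 29, 23, 21, 24, 26]
extract-min #2 returns 3:
  remove root 3; move last element 26 to root → [26, 8, 11, 9, 10, 13, 15, 27, 22, 29, 23, 21, 24]
  26 vs smaller child 8 at index 1, swap → [8, 26, 11, 9, 10, 13, 15, 27, 22, 29, 23, 21, 24]
  26 vs smaller child 9 at index 3, swap → [8, 9, 11, 26, 10, 13, 15, 27, 22, 29, 23, 21, 24]
  26 vs smaller child 22 at index 8, swap → [8, 9, 11, 22, 10, 13, 15, 27, 26, 29, 23, 21, 24]
extract-min #3 returns 8:
  remove root 8; move last element 24 to root → [24, 9, 11, 22, 10, 13, 15, 27, 26, 29, 23, 21]
  24 vs smaller child 9 at index 1, swap → [9, 24, 11, 22, 10, 13, 15, 27, 26, 29, 23, 21]
  24 vs smaller child 10 at index 4, swap → [9, 10, 11, 22, 24, 13, 15, 27, 26, 29, 23, 21]
  24 vs smaller child 23 at index 10, swap → [9, 10, 11, 22, 23, 13, 15, 27, 26, 29, 24, 21]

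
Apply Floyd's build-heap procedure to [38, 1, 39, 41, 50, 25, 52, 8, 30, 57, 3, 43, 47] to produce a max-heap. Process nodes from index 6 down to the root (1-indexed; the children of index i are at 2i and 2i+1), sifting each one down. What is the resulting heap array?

[57, 50, 52, 41, 38, 47, 39, 8, 30, 1, 3, 43, 25]

sift down from index 6:
  25 vs larger child 47 at index 13, swap → [38, 1, 39, 41, 50, 47, 52, 8, 30, 57, 3, 43, 25]
sift down from index 5:
  50 vs larger child 57 at index 10, swap → [38, 1, 39, 41, 57, 47, 52, 8, 30, 50, 3, 43, 25]
sift down from index 4: already satisfies heap property
sift down from index 3:
  39 vs larger child 52 at index 7, swap → [38, 1, 52, 41, 57, 47, 39, 8, 30, 50, 3, 43, 25]
sift down from index 2:
  1 vs larger child 57 at index 5, swap → [38, 57, 52, 41, 1, 47, 39, 8, 30, 50, 3, 43, 25]
  1 vs larger child 50 at index 10, swap → [38, 57, 52, 41, 50, 47, 39, 8, 30, 1, 3, 43, 25]
sift down from index 1:
  38 vs larger child 57 at index 2, swap → [57, 38, 52, 41, 50, 47, 39, 8, 30, 1, 3, 43, 25]
  38 vs larger child 50 at index 5, swap → [57, 50, 52, 41, 38, 47, 39, 8, 30, 1, 3, 43, 25]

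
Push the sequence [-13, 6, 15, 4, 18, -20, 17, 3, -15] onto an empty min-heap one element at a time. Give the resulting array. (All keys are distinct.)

[-20, -15, -13, 3, 18, 15, 17, 6, 4]

Insert -13:
  append -13 at index 0 → [-13] (no swap needed)
Insert 6:
  append 6 at index 1 → [-13, 6] (no swap needed)
Insert 15:
  append 15 at index 2 → [-13, 6, 15] (no swap needed)
Insert 4:
  append 4 at index 3 → [-13, 6, 15, 4]
  4 < parent 6 at index 1, swap → [-13, 4, 15, 6]
Insert 18:
  append 18 at index 4 → [-13, 4, 15, 6, 18] (no swap needed)
Insert -20:
  append -20 at index 5 → [-13, 4, 15, 6, 18, -20]
  -20 < parent 15 at index 2, swap → [-13, 4, -20, 6, 18, 15]
  -20 < parent -13 at index 0, swap → [-20, 4, -13, 6, 18, 15]
Insert 17:
  append 17 at index 6 → [-20, 4, -13, 6, 18, 15, 17] (no swap needed)
Insert 3:
  append 3 at index 7 → [-20, 4, -13, 6, 18, 15, 17, 3]
  3 < parent 6 at index 3, swap → [-20, 4, -13, 3, 18, 15, 17, 6]
  3 < parent 4 at index 1, swap → [-20, 3, -13, 4, 18, 15, 17, 6]
Insert -15:
  append -15 at index 8 → [-20, 3, -13, 4, 18, 15, 17, 6, -15]
  -15 < parent 4 at index 3, swap → [-20, 3, -13, -15, 18, 15, 17, 6, 4]
  -15 < parent 3 at index 1, swap → [-20, -15, -13, 3, 18, 15, 17, 6, 4]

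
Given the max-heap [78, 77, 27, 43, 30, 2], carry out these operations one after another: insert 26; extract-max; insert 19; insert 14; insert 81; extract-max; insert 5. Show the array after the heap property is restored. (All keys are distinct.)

[77, 43, 27, 26, 30, 2, 19, 14, 5]

insert 26:
  append 26 at index 6 → [78, 77, 27, 43, 30, 2, 26] (no swap needed)
extract-max → returns 78:
  remove root 78; move last element 26 to root → [26, 77, 27, 43, 30, 2]
  26 vs larger child 77 at index 1, swap → [77, 26, 27, 43, 30, 2]
  26 vs larger child 43 at index 3, swap → [77, 43, 27, 26, 30, 2]
insert 19:
  append 19 at index 6 → [77, 43, 27, 26, 30, 2, 19] (no swap needed)
insert 14:
  append 14 at index 7 → [77, 43, 27, 26, 30, 2, 19, 14] (no swap needed)
insert 81:
  append 81 at index 8 → [77, 43, 27, 26, 30, 2, 19, 14, 81]
  81 > parent 26 at index 3, swap → [77, 43, 27, 81, 30, 2, 19, 14, 26]
  81 > parent 43 at index 1, swap → [77, 81, 27, 43, 30, 2, 19, 14, 26]
  81 > parent 77 at index 0, swap → [81, 77, 27, 43, 30, 2, 19, 14, 26]
extract-max → returns 81:
  remove root 81; move last element 26 to root → [26, 77, 27, 43, 30, 2, 19, 14]
  26 vs larger child 77 at index 1, swap → [77, 26, 27, 43, 30, 2, 19, 14]
  26 vs larger child 43 at index 3, swap → [77, 43, 27, 26, 30, 2, 19, 14]
insert 5:
  append 5 at index 8 → [77, 43, 27, 26, 30, 2, 19, 14, 5] (no swap needed)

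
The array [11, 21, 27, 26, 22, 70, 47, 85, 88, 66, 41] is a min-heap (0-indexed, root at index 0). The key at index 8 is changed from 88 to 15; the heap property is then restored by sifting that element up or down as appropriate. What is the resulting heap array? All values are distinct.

[11, 15, 27, 21, 22, 70, 47, 85, 26, 66, 41]

set index 8 from 88 to 15 → [11, 21, 27, 26, 22, 70, 47, 85, 15, 66, 41]
15 < parent 26 at index 3, swap → [11, 21, 27, 15, 22, 70, 47, 85, 26, 66, 41]
15 < parent 21 at index 1, swap → [11, 15, 27, 21, 22, 70, 47, 85, 26, 66, 41]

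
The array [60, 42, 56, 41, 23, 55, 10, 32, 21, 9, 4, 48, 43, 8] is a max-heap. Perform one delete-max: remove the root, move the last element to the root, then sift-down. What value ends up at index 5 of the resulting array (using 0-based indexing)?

remove root 60; move last element 8 to root → [8, 42, 56, 41, 23, 55, 10, 32, 21, 9, 4, 48, 43]
8 vs larger child 56 at index 2, swap → [56, 42, 8, 41, 23, 55, 10, 32, 21, 9, 4, 48, 43]
8 vs larger child 55 at index 5, swap → [56, 42, 55, 41, 23, 8, 10, 32, 21, 9, 4, 48, 43]
8 vs larger child 48 at index 11, swap → [56, 42, 55, 41, 23, 48, 10, 32, 21, 9, 4, 8, 43]
resulting array: [56, 42, 55, 41, 23, 48, 10, 32, 21, 9, 4, 8, 43]

48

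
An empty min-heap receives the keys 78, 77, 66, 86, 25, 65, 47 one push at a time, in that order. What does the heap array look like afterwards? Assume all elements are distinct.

[25, 66, 47, 86, 78, 77, 65]

Insert 78:
  append 78 at index 0 → [78] (no swap needed)
Insert 77:
  append 77 at index 1 → [78, 77]
  77 < parent 78 at index 0, swap → [77, 78]
Insert 66:
  append 66 at index 2 → [77, 78, 66]
  66 < parent 77 at index 0, swap → [66, 78, 77]
Insert 86:
  append 86 at index 3 → [66, 78, 77, 86] (no swap needed)
Insert 25:
  append 25 at index 4 → [66, 78, 77, 86, 25]
  25 < parent 78 at index 1, swap → [66, 25, 77, 86, 78]
  25 < parent 66 at index 0, swap → [25, 66, 77, 86, 78]
Insert 65:
  append 65 at index 5 → [25, 66, 77, 86, 78, 65]
  65 < parent 77 at index 2, swap → [25, 66, 65, 86, 78, 77]
Insert 47:
  append 47 at index 6 → [25, 66, 65, 86, 78, 77, 47]
  47 < parent 65 at index 2, swap → [25, 66, 47, 86, 78, 77, 65]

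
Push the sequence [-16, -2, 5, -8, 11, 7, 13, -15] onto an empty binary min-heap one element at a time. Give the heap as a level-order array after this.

[-16, -15, 5, -8, 11, 7, 13, -2]

Insert -16:
  append -16 at index 0 → [-16] (no swap needed)
Insert -2:
  append -2 at index 1 → [-16, -2] (no swap needed)
Insert 5:
  append 5 at index 2 → [-16, -2, 5] (no swap needed)
Insert -8:
  append -8 at index 3 → [-16, -2, 5, -8]
  -8 < parent -2 at index 1, swap → [-16, -8, 5, -2]
Insert 11:
  append 11 at index 4 → [-16, -8, 5, -2, 11] (no swap needed)
Insert 7:
  append 7 at index 5 → [-16, -8, 5, -2, 11, 7] (no swap needed)
Insert 13:
  append 13 at index 6 → [-16, -8, 5, -2, 11, 7, 13] (no swap needed)
Insert -15:
  append -15 at index 7 → [-16, -8, 5, -2, 11, 7, 13, -15]
  -15 < parent -2 at index 3, swap → [-16, -8, 5, -15, 11, 7, 13, -2]
  -15 < parent -8 at index 1, swap → [-16, -15, 5, -8, 11, 7, 13, -2]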